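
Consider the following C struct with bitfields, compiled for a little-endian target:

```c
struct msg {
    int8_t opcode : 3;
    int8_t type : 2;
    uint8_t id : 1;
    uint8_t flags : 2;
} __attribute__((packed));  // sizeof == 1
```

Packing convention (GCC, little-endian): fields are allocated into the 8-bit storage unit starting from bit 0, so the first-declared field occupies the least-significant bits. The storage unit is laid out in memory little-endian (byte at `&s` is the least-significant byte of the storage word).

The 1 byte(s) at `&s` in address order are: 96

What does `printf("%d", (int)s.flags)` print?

[0]=0x96 (little-endian) → word 0x96
opcode [0+:3] = (word>>0) & 0x7 = 6
type [3+:2] = (word>>3) & 0x3 = 2
id [5+:1] = (word>>5) & 0x1 = 0
flags [6+:2] = (word>>6) & 0x3 = 2  ←

2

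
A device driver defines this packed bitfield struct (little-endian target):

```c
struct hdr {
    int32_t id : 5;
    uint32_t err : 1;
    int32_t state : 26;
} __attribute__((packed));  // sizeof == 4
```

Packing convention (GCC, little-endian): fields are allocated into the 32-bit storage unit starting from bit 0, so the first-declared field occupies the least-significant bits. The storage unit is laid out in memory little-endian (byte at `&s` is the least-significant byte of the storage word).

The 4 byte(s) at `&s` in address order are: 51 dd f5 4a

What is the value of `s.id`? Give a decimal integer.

-15

[0]=0x51 [1]=0xdd [2]=0xf5 [3]=0x4a (little-endian) → word 0x4af5dd51
id [0+:5] = (word>>0) & 0x1f = 17  ←
err [5+:1] = (word>>5) & 0x1 = 0
state [6+:26] = (word>>6) & 0x3ffffff = 19650421
id signed 5b, MSB=1: 17 - 32 = -15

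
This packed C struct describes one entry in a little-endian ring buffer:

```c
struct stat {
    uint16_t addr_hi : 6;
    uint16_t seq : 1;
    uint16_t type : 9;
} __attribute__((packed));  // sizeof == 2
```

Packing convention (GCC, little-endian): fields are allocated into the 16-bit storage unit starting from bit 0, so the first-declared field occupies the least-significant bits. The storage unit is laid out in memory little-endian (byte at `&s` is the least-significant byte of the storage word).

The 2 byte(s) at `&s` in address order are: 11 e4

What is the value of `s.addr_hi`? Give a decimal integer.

[0]=0x11 [1]=0xe4 (little-endian) → word 0xe411
addr_hi [0+:6] = (word>>0) & 0x3f = 17  ←
seq [6+:1] = (word>>6) & 0x1 = 0
type [7+:9] = (word>>7) & 0x1ff = 456

17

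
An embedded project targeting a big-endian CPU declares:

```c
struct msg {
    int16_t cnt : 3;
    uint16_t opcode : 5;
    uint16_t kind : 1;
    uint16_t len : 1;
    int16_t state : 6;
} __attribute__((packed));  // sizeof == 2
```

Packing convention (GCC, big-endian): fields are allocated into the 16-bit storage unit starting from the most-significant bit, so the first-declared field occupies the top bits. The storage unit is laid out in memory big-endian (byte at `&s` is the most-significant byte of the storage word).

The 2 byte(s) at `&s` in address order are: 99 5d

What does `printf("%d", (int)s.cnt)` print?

-4

[0]=0x99 [1]=0x5d (big-endian) → word 0x995d
cnt:3 @ bit 13 → (0x995d>>13)&0x7 = 0x4  ←
opcode:5 @ bit 8 → (0x995d>>8)&0x1f = 0x19
kind:1 @ bit 7 → (0x995d>>7)&0x1 = 0x0
len:1 @ bit 6 → (0x995d>>6)&0x1 = 0x1
state:6 @ bit 0 → (0x995d>>0)&0x3f = 0x1d
cnt signed 3b, MSB=1: 4 - 8 = -4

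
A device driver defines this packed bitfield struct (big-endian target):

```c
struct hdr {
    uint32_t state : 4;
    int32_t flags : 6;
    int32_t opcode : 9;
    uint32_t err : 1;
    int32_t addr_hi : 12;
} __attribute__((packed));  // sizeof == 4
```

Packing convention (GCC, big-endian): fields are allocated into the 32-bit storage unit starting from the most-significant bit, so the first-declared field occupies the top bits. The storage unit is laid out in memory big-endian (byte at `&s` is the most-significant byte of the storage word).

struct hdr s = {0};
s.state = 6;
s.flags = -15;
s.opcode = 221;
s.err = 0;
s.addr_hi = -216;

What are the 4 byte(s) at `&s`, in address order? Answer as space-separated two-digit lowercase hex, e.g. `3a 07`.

6c 5b af 28

state (4b) val=6 bits=0x6 at bit 28: 0x60000000
flags (6b) val=-15 bits=0x31 at bit 22: 0x6c400000
opcode (9b) val=221 bits=0xdd at bit 13: 0x6c5ba000
err (1b) val=0 bits=0x0 at bit 12: 0x6c5ba000
addr_hi (12b) val=-216 bits=0xf28 at bit 0: 0x6c5baf28
word = 0x6c5baf28 → big-endian bytes:
  [0]=0x6c  [1]=0x5b  [2]=0xaf  [3]=0x28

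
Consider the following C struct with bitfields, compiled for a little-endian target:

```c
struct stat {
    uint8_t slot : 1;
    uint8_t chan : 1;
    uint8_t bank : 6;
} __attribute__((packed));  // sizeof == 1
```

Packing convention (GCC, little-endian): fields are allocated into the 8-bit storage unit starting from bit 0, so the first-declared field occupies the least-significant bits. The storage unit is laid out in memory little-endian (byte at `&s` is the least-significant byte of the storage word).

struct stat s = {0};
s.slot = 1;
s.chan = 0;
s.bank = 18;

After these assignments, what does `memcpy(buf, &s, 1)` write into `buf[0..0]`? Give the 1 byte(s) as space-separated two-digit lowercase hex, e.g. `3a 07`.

slot (1b) val=1 bits=0x1 at bit 0: 0x01
chan (1b) val=0 bits=0x0 at bit 1: 0x01
bank (6b) val=18 bits=0x12 at bit 2: 0x49
word = 0x49 → little-endian bytes:
  [0]=0x49

49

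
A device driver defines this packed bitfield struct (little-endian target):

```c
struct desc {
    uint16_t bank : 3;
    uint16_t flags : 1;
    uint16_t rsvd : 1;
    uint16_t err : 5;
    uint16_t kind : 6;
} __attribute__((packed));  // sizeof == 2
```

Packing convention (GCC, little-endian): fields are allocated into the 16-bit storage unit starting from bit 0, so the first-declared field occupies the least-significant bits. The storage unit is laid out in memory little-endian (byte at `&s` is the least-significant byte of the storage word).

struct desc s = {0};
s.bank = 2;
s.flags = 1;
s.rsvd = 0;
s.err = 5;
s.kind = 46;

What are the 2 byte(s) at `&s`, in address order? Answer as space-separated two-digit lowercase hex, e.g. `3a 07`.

bank:3 = 2 → 0x2 << 0 → word 0x0002
flags:1 = 1 → 0x1 << 3 → word 0x000a
rsvd:1 = 0 → 0x0 << 4 → word 0x000a
err:5 = 5 → 0x5 << 5 → word 0x00aa
kind:6 = 46 → 0x2e << 10 → word 0xb8aa
word = 0xb8aa → little-endian bytes:
  [0]=0xaa  [1]=0xb8

aa b8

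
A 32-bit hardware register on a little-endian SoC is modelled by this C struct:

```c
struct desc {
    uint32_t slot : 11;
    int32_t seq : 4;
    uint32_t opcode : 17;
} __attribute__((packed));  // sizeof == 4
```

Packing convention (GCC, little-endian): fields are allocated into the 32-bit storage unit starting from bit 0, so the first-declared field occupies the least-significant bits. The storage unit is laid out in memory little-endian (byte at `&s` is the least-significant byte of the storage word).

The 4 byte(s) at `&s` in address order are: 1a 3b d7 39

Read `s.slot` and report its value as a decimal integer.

794

[0]=0x1a [1]=0x3b [2]=0xd7 [3]=0x39 (little-endian) → word 0x39d73b1a
slot [0+:11] = (word>>0) & 0x7ff = 794  ←
seq [11+:4] = (word>>11) & 0xf = 7
opcode [15+:17] = (word>>15) & 0x1ffff = 29614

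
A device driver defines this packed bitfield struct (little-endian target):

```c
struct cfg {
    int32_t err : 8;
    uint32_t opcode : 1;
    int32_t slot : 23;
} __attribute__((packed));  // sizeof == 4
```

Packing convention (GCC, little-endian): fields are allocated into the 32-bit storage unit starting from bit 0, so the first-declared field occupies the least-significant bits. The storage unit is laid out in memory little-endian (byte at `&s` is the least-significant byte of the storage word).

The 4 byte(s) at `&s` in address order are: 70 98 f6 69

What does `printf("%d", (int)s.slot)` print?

3472204

[0]=0x70 [1]=0x98 [2]=0xf6 [3]=0x69 (little-endian) → word 0x69f69870
err:8 @ bit 0 → (0x69f69870>>0)&0xff = 0x70
opcode:1 @ bit 8 → (0x69f69870>>8)&0x1 = 0x0
slot:23 @ bit 9 → (0x69f69870>>9)&0x7fffff = 0x34fb4c  ←
slot signed 23b, MSB=0: value = 3472204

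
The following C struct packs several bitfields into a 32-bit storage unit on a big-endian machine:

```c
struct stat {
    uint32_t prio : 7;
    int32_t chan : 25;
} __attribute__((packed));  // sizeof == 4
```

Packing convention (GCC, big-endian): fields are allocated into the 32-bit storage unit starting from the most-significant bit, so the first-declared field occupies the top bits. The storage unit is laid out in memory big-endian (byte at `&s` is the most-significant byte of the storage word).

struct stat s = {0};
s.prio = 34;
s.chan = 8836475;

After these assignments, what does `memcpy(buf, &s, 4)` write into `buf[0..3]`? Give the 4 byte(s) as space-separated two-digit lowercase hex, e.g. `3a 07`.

[25+:7] prio=34 & 0x7f = 0x22; word=0x44000000
[0+:25] chan=8836475 & 0x1ffffff = 0x86d57b; word=0x4486d57b
word = 0x4486d57b → big-endian bytes:
  [0]=0x44  [1]=0x86  [2]=0xd5  [3]=0x7b

44 86 d5 7b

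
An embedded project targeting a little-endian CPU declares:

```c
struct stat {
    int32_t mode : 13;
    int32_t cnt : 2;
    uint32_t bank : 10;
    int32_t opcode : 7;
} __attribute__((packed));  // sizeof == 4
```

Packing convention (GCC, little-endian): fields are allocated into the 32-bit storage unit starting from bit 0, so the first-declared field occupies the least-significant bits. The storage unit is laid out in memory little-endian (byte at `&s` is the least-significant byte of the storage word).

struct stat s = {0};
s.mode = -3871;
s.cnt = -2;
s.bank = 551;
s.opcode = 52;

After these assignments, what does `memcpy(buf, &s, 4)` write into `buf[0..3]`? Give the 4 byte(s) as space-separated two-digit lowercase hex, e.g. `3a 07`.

mode:13 = -3871 → 0x10e1 << 0 → word 0x000010e1
cnt:2 = -2 → 0x2 << 13 → word 0x000050e1
bank:10 = 551 → 0x227 << 15 → word 0x0113d0e1
opcode:7 = 52 → 0x34 << 25 → word 0x6913d0e1
word = 0x6913d0e1 → little-endian bytes:
  [0]=0xe1  [1]=0xd0  [2]=0x13  [3]=0x69

e1 d0 13 69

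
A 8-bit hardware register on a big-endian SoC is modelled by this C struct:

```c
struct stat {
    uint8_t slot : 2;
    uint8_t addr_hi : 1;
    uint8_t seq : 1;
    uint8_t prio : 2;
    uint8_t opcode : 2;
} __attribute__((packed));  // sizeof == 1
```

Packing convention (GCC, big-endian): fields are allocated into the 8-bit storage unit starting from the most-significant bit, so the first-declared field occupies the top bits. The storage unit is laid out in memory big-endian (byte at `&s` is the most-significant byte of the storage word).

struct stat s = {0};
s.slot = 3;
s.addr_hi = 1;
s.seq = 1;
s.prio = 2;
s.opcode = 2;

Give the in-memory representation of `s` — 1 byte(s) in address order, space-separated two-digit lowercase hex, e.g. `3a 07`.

fa

slot (2b) val=3 bits=0x3 at bit 6: 0xc0
addr_hi (1b) val=1 bits=0x1 at bit 5: 0xe0
seq (1b) val=1 bits=0x1 at bit 4: 0xf0
prio (2b) val=2 bits=0x2 at bit 2: 0xf8
opcode (2b) val=2 bits=0x2 at bit 0: 0xfa
word = 0xfa → big-endian bytes:
  [0]=0xfa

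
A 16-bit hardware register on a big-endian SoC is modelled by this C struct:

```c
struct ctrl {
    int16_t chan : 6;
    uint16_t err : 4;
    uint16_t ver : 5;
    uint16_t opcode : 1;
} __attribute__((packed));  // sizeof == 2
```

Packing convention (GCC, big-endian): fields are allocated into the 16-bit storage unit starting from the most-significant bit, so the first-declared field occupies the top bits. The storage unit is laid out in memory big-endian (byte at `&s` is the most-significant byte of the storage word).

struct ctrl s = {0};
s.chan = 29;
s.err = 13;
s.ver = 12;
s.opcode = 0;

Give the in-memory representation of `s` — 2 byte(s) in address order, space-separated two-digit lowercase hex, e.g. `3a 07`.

77 58

[10+:6] chan=29 & 0x3f = 0x1d; word=0x7400
[6+:4] err=13 & 0xf = 0xd; word=0x7740
[1+:5] ver=12 & 0x1f = 0xc; word=0x7758
[0+:1] opcode=0 & 0x1 = 0x0; word=0x7758
word = 0x7758 → big-endian bytes:
  [0]=0x77  [1]=0x58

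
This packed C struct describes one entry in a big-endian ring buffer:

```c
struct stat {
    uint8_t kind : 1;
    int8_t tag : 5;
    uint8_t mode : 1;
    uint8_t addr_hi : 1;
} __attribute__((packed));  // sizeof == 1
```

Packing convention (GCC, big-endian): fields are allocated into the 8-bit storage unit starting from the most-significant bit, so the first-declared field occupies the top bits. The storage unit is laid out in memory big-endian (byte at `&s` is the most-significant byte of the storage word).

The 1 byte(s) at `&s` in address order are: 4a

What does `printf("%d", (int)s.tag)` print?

[0]=0x4a (big-endian) → word 0x4a
kind:1 @ bit 7 → (0x4a>>7)&0x1 = 0x0
tag:5 @ bit 2 → (0x4a>>2)&0x1f = 0x12  ←
mode:1 @ bit 1 → (0x4a>>1)&0x1 = 0x1
addr_hi:1 @ bit 0 → (0x4a>>0)&0x1 = 0x0
tag signed 5b, MSB=1: 18 - 32 = -14

-14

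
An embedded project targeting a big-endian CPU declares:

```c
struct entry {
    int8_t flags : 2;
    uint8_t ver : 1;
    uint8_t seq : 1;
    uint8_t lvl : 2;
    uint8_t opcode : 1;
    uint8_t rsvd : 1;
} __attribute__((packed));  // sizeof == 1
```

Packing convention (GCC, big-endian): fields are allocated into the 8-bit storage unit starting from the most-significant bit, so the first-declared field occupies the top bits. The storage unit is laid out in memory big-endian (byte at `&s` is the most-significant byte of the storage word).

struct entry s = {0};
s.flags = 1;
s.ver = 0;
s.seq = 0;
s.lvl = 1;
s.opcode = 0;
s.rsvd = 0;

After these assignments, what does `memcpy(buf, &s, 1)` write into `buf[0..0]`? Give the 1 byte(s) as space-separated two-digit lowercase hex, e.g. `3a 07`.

flags (2b) val=1 bits=0x1 at bit 6: 0x40
ver (1b) val=0 bits=0x0 at bit 5: 0x40
seq (1b) val=0 bits=0x0 at bit 4: 0x40
lvl (2b) val=1 bits=0x1 at bit 2: 0x44
opcode (1b) val=0 bits=0x0 at bit 1: 0x44
rsvd (1b) val=0 bits=0x0 at bit 0: 0x44
word = 0x44 → big-endian bytes:
  [0]=0x44

44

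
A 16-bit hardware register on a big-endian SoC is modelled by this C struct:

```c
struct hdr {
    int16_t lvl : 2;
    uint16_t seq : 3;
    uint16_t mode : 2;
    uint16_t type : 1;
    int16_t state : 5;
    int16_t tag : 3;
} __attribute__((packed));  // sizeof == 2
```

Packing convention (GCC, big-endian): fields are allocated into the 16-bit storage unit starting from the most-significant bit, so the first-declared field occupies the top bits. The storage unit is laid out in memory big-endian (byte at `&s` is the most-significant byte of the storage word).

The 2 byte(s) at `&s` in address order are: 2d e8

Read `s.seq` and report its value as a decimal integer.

[0]=0x2d [1]=0xe8 (big-endian) → word 0x2de8
lvl [14+:2] = (word>>14) & 0x3 = 0
seq [11+:3] = (word>>11) & 0x7 = 5  ←
mode [9+:2] = (word>>9) & 0x3 = 2
type [8+:1] = (word>>8) & 0x1 = 1
state [3+:5] = (word>>3) & 0x1f = 29
tag [0+:3] = (word>>0) & 0x7 = 0

5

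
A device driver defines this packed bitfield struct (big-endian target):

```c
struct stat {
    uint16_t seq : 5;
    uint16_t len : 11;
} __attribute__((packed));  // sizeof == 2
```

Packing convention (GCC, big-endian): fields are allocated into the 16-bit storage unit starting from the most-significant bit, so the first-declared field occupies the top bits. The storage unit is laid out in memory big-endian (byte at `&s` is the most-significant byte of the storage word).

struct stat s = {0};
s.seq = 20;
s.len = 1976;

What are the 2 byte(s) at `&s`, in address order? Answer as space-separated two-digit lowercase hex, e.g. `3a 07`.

seq (5b) val=20 bits=0x14 at bit 11: 0xa000
len (11b) val=1976 bits=0x7b8 at bit 0: 0xa7b8
word = 0xa7b8 → big-endian bytes:
  [0]=0xa7  [1]=0xb8

a7 b8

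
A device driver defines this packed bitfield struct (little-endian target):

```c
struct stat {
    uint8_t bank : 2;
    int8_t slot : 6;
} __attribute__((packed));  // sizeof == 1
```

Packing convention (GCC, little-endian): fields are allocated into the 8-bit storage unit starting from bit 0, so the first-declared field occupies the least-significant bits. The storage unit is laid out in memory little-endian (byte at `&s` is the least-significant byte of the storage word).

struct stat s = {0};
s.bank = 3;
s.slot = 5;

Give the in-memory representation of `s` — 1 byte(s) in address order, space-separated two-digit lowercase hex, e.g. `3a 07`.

17

[0+:2] bank=3 & 0x3 = 0x3; word=0x03
[2+:6] slot=5 & 0x3f = 0x5; word=0x17
word = 0x17 → little-endian bytes:
  [0]=0x17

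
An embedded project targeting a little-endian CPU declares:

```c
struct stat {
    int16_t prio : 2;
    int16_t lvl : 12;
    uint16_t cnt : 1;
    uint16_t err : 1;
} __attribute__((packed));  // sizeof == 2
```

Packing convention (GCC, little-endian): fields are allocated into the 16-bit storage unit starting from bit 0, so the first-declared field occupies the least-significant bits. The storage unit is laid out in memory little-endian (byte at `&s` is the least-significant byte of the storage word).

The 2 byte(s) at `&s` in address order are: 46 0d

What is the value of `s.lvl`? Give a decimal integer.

849

[0]=0x46 [1]=0x0d (little-endian) → word 0x0d46
prio [0+:2] = (word>>0) & 0x3 = 2
lvl [2+:12] = (word>>2) & 0xfff = 849  ←
cnt [14+:1] = (word>>14) & 0x1 = 0
err [15+:1] = (word>>15) & 0x1 = 0
lvl signed 12b, MSB=0: value = 849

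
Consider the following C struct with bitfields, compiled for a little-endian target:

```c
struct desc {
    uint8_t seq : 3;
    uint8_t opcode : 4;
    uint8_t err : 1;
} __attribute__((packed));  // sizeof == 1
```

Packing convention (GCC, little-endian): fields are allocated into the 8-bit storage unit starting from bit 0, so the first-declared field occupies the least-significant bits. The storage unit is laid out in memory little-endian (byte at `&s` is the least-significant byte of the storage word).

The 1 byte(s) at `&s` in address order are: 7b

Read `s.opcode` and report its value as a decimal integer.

[0]=0x7b (little-endian) → word 0x7b
seq [0+:3] = (word>>0) & 0x7 = 3
opcode [3+:4] = (word>>3) & 0xf = 15  ←
err [7+:1] = (word>>7) & 0x1 = 0

15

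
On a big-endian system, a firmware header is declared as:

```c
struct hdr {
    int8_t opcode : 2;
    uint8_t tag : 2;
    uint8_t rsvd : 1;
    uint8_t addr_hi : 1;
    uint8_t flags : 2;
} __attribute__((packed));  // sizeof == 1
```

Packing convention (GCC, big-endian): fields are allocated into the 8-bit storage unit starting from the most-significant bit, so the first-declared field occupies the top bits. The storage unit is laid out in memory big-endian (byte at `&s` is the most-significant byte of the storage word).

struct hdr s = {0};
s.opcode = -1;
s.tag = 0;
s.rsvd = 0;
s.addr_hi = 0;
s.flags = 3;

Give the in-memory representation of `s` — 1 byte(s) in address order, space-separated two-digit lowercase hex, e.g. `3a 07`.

c3

opcode:2 = -1 → 0x3 << 6 → word 0xc0
tag:2 = 0 → 0x0 << 4 → word 0xc0
rsvd:1 = 0 → 0x0 << 3 → word 0xc0
addr_hi:1 = 0 → 0x0 << 2 → word 0xc0
flags:2 = 3 → 0x3 << 0 → word 0xc3
word = 0xc3 → big-endian bytes:
  [0]=0xc3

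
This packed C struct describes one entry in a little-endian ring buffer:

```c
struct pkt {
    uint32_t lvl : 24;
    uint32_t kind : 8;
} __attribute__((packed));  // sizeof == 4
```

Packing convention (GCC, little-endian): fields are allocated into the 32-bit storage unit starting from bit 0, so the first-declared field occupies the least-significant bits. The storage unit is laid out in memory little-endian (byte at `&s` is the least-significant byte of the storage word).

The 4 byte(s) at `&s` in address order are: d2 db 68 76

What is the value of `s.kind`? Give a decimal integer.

118

[0]=0xd2 [1]=0xdb [2]=0x68 [3]=0x76 (little-endian) → word 0x7668dbd2
lvl [0+:24] = (word>>0) & 0xffffff = 6872018
kind [24+:8] = (word>>24) & 0xff = 118  ←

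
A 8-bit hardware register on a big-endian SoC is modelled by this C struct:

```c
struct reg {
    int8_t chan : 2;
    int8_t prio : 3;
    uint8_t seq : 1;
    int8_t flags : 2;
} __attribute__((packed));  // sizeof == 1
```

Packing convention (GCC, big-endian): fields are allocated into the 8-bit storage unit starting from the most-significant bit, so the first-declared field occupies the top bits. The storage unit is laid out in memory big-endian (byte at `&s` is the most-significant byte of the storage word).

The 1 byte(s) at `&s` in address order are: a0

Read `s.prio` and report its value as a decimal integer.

[0]=0xa0 (big-endian) → word 0xa0
chan [6+:2] = (word>>6) & 0x3 = 2
prio [3+:3] = (word>>3) & 0x7 = 4  ←
seq [2+:1] = (word>>2) & 0x1 = 0
flags [0+:2] = (word>>0) & 0x3 = 0
prio signed 3b, MSB=1: 4 - 8 = -4

-4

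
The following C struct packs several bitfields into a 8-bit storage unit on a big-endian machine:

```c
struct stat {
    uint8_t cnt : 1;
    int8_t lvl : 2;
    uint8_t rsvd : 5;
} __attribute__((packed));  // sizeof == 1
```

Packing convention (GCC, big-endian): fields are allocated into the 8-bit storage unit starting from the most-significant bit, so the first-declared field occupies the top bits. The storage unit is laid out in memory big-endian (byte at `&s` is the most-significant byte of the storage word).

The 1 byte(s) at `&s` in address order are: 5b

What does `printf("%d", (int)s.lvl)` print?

-2

[0]=0x5b (big-endian) → word 0x5b
cnt:1 @ bit 7 → (0x5b>>7)&0x1 = 0x0
lvl:2 @ bit 5 → (0x5b>>5)&0x3 = 0x2  ←
rsvd:5 @ bit 0 → (0x5b>>0)&0x1f = 0x1b
lvl signed 2b, MSB=1: 2 - 4 = -2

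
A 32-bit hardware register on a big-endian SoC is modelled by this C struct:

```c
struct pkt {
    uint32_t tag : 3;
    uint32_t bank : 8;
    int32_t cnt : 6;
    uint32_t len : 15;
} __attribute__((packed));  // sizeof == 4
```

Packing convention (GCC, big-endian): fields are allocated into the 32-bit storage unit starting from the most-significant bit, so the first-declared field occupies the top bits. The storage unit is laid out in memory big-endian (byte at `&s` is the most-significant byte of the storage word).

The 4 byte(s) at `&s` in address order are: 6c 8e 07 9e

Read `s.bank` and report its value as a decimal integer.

[0]=0x6c [1]=0x8e [2]=0x07 [3]=0x9e (big-endian) → word 0x6c8e079e
tag [29+:3] = (word>>29) & 0x7 = 3
bank [21+:8] = (word>>21) & 0xff = 100  ←
cnt [15+:6] = (word>>15) & 0x3f = 28
len [0+:15] = (word>>0) & 0x7fff = 1950

100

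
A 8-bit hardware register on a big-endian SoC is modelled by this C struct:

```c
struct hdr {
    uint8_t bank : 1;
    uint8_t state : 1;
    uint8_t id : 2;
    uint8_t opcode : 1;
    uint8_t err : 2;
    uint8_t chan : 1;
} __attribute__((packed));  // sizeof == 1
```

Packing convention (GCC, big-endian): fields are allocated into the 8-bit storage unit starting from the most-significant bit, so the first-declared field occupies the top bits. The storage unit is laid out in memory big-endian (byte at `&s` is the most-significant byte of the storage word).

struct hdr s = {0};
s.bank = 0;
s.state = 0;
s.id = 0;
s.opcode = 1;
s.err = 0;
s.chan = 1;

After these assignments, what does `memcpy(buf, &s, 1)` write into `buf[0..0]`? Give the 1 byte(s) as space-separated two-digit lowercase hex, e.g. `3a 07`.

bank (1b) val=0 bits=0x0 at bit 7: 0x00
state (1b) val=0 bits=0x0 at bit 6: 0x00
id (2b) val=0 bits=0x0 at bit 4: 0x00
opcode (1b) val=1 bits=0x1 at bit 3: 0x08
err (2b) val=0 bits=0x0 at bit 1: 0x08
chan (1b) val=1 bits=0x1 at bit 0: 0x09
word = 0x09 → big-endian bytes:
  [0]=0x09

09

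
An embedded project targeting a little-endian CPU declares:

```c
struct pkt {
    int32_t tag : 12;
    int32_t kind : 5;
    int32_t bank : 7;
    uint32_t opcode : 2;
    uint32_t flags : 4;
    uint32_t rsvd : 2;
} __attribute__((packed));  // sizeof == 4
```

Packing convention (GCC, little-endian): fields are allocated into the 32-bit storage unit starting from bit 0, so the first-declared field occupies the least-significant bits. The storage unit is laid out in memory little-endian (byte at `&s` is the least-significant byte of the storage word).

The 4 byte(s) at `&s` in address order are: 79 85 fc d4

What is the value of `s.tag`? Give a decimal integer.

1401

[0]=0x79 [1]=0x85 [2]=0xfc [3]=0xd4 (little-endian) → word 0xd4fc8579
tag [0+:12] = (word>>0) & 0xfff = 1401  ←
kind [12+:5] = (word>>12) & 0x1f = 8
bank [17+:7] = (word>>17) & 0x7f = 126
opcode [24+:2] = (word>>24) & 0x3 = 0
flags [26+:4] = (word>>26) & 0xf = 5
rsvd [30+:2] = (word>>30) & 0x3 = 3
tag signed 12b, MSB=0: value = 1401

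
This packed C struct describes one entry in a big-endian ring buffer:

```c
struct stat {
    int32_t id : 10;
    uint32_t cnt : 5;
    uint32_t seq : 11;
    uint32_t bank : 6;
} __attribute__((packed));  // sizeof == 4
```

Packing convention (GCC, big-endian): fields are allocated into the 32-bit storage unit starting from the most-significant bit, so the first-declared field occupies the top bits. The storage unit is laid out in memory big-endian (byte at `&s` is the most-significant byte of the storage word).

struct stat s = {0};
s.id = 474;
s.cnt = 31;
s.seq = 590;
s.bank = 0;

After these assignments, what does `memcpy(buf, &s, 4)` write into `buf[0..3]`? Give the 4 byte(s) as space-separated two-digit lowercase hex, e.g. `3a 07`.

76 be 93 80

id (10b) val=474 bits=0x1da at bit 22: 0x76800000
cnt (5b) val=31 bits=0x1f at bit 17: 0x76be0000
seq (11b) val=590 bits=0x24e at bit 6: 0x76be9380
bank (6b) val=0 bits=0x0 at bit 0: 0x76be9380
word = 0x76be9380 → big-endian bytes:
  [0]=0x76  [1]=0xbe  [2]=0x93  [3]=0x80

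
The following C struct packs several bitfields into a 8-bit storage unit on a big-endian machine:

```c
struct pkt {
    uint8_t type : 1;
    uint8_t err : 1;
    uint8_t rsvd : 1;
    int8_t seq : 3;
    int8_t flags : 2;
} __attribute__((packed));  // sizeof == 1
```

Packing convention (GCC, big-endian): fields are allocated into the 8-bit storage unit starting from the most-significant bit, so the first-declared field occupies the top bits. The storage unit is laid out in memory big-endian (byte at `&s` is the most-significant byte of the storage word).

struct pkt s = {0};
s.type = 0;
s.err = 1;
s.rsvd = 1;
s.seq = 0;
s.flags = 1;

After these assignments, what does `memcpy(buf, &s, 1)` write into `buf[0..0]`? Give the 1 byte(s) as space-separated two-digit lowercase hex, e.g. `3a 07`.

61

type (1b) val=0 bits=0x0 at bit 7: 0x00
err (1b) val=1 bits=0x1 at bit 6: 0x40
rsvd (1b) val=1 bits=0x1 at bit 5: 0x60
seq (3b) val=0 bits=0x0 at bit 2: 0x60
flags (2b) val=1 bits=0x1 at bit 0: 0x61
word = 0x61 → big-endian bytes:
  [0]=0x61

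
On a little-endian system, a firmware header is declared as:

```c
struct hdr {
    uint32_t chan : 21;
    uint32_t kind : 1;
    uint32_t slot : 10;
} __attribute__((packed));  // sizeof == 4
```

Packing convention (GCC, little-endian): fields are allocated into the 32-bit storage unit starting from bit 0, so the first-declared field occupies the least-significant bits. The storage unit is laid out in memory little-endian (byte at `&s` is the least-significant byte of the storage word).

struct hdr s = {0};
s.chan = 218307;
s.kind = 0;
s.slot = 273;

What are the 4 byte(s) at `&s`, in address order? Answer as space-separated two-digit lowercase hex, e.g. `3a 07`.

c3 54 43 44

chan (21b) val=218307 bits=0x354c3 at bit 0: 0x000354c3
kind (1b) val=0 bits=0x0 at bit 21: 0x000354c3
slot (10b) val=273 bits=0x111 at bit 22: 0x444354c3
word = 0x444354c3 → little-endian bytes:
  [0]=0xc3  [1]=0x54  [2]=0x43  [3]=0x44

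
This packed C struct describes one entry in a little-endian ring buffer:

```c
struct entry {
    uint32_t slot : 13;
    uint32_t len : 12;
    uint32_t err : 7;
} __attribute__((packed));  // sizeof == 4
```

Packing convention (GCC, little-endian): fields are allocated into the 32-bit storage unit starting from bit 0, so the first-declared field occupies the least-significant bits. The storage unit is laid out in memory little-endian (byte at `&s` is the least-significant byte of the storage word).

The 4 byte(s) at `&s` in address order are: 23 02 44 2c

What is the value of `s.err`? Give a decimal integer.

22

[0]=0x23 [1]=0x02 [2]=0x44 [3]=0x2c (little-endian) → word 0x2c440223
slot [0+:13] = (word>>0) & 0x1fff = 547
len [13+:12] = (word>>13) & 0xfff = 544
err [25+:7] = (word>>25) & 0x7f = 22  ←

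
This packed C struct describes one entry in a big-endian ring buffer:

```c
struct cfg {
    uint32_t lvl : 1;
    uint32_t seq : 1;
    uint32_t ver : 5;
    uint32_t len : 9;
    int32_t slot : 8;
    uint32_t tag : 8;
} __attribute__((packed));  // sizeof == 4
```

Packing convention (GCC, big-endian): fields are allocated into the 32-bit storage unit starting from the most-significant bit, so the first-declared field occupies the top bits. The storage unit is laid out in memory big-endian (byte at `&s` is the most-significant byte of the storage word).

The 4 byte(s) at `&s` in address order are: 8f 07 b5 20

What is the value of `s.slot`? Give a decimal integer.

-75

[0]=0x8f [1]=0x07 [2]=0xb5 [3]=0x20 (big-endian) → word 0x8f07b520
lvl [31+:1] = (word>>31) & 0x1 = 1
seq [30+:1] = (word>>30) & 0x1 = 0
ver [25+:5] = (word>>25) & 0x1f = 7
len [16+:9] = (word>>16) & 0x1ff = 263
slot [8+:8] = (word>>8) & 0xff = 181  ←
tag [0+:8] = (word>>0) & 0xff = 32
slot signed 8b, MSB=1: 181 - 256 = -75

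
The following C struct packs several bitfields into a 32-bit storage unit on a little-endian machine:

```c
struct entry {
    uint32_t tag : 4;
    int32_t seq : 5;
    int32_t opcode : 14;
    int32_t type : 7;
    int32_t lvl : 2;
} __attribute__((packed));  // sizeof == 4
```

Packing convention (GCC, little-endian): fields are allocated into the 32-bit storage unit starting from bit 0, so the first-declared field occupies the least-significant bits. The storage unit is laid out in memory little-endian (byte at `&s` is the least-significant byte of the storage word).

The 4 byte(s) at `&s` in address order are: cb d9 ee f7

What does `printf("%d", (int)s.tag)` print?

11

[0]=0xcb [1]=0xd9 [2]=0xee [3]=0xf7 (little-endian) → word 0xf7eed9cb
tag:4 @ bit 0 → (0xf7eed9cb>>0)&0xf = 0xb  ←
seq:5 @ bit 4 → (0xf7eed9cb>>4)&0x1f = 0x1c
opcode:14 @ bit 9 → (0xf7eed9cb>>9)&0x3fff = 0x376c
type:7 @ bit 23 → (0xf7eed9cb>>23)&0x7f = 0x6f
lvl:2 @ bit 30 → (0xf7eed9cb>>30)&0x3 = 0x3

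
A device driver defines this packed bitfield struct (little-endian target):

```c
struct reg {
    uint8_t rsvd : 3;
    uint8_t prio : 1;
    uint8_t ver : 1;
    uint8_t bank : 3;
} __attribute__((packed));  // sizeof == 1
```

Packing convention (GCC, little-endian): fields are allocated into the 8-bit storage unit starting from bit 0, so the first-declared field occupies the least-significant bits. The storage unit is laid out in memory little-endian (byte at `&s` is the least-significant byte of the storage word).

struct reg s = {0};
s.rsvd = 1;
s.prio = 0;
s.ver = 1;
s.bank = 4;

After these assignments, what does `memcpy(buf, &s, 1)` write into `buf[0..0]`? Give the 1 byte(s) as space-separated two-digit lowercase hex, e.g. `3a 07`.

rsvd:3 = 1 → 0x1 << 0 → word 0x01
prio:1 = 0 → 0x0 << 3 → word 0x01
ver:1 = 1 → 0x1 << 4 → word 0x11
bank:3 = 4 → 0x4 << 5 → word 0x91
word = 0x91 → little-endian bytes:
  [0]=0x91

91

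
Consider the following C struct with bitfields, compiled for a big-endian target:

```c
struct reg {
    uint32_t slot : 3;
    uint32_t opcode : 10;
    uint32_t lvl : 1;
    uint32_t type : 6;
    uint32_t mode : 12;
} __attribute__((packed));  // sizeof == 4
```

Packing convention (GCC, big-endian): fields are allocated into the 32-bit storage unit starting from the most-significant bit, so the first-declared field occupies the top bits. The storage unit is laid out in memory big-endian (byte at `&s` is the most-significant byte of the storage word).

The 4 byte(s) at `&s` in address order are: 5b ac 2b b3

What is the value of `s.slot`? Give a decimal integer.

2

[0]=0x5b [1]=0xac [2]=0x2b [3]=0xb3 (big-endian) → word 0x5bac2bb3
slot [29+:3] = (word>>29) & 0x7 = 2  ←
opcode [19+:10] = (word>>19) & 0x3ff = 885
lvl [18+:1] = (word>>18) & 0x1 = 1
type [12+:6] = (word>>12) & 0x3f = 2
mode [0+:12] = (word>>0) & 0xfff = 2995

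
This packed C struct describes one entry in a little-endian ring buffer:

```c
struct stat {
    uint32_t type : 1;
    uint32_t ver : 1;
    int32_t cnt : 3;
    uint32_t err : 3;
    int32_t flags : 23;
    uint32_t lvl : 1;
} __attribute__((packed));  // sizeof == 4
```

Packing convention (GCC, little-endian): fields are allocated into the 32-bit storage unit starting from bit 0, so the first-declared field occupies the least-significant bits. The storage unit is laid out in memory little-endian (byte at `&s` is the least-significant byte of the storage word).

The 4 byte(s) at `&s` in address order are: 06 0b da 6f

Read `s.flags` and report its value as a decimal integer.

[0]=0x06 [1]=0x0b [2]=0xda [3]=0x6f (little-endian) → word 0x6fda0b06
type [0+:1] = (word>>0) & 0x1 = 0
ver [1+:1] = (word>>1) & 0x1 = 1
cnt [2+:3] = (word>>2) & 0x7 = 1
err [5+:3] = (word>>5) & 0x7 = 0
flags [8+:23] = (word>>8) & 0x7fffff = 7330315  ←
lvl [31+:1] = (word>>31) & 0x1 = 0
flags signed 23b, MSB=1: 7330315 - 8388608 = -1058293

-1058293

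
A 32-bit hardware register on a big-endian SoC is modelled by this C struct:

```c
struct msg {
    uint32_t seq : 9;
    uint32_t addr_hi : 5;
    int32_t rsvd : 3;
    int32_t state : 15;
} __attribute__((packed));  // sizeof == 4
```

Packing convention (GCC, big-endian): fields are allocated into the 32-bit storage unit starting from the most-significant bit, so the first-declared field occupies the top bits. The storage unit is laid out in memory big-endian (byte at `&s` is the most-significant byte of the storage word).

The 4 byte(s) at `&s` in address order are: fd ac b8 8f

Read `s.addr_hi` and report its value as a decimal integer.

[0]=0xfd [1]=0xac [2]=0xb8 [3]=0x8f (big-endian) → word 0xfdacb88f
seq:9 @ bit 23 → (0xfdacb88f>>23)&0x1ff = 0x1fb
addr_hi:5 @ bit 18 → (0xfdacb88f>>18)&0x1f = 0xb  ←
rsvd:3 @ bit 15 → (0xfdacb88f>>15)&0x7 = 0x1
state:15 @ bit 0 → (0xfdacb88f>>0)&0x7fff = 0x388f

11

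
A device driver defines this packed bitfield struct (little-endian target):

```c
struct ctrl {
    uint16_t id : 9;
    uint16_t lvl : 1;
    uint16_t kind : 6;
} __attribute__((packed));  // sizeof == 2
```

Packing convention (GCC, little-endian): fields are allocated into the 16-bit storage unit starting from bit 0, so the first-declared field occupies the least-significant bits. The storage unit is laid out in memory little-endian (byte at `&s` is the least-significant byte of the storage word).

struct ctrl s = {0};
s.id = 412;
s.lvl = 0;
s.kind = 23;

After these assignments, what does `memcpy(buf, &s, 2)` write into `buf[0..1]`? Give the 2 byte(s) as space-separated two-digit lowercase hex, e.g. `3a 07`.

9c 5d

id:9 = 412 → 0x19c << 0 → word 0x019c
lvl:1 = 0 → 0x0 << 9 → word 0x019c
kind:6 = 23 → 0x17 << 10 → word 0x5d9c
word = 0x5d9c → little-endian bytes:
  [0]=0x9c  [1]=0x5d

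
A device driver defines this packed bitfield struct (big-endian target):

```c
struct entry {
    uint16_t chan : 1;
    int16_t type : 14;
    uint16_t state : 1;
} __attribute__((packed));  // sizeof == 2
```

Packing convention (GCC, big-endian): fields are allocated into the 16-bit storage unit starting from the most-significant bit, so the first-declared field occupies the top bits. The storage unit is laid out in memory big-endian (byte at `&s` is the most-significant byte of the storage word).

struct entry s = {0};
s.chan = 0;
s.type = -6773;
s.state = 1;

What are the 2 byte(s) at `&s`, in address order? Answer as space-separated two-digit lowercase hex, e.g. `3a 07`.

[15+:1] chan=0 & 0x1 = 0x0; word=0x0000
[1+:14] type=-6773 & 0x3fff = 0x258b; word=0x4b16
[0+:1] state=1 & 0x1 = 0x1; word=0x4b17
word = 0x4b17 → big-endian bytes:
  [0]=0x4b  [1]=0x17

4b 17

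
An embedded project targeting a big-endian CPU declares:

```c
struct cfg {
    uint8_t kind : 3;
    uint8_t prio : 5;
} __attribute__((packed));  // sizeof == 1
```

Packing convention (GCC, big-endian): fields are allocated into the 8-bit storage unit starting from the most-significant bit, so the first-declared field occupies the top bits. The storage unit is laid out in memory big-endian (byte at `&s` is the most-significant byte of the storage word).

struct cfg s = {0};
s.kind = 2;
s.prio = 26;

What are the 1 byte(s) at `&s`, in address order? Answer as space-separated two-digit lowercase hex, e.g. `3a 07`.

5a

kind (3b) val=2 bits=0x2 at bit 5: 0x40
prio (5b) val=26 bits=0x1a at bit 0: 0x5a
word = 0x5a → big-endian bytes:
  [0]=0x5a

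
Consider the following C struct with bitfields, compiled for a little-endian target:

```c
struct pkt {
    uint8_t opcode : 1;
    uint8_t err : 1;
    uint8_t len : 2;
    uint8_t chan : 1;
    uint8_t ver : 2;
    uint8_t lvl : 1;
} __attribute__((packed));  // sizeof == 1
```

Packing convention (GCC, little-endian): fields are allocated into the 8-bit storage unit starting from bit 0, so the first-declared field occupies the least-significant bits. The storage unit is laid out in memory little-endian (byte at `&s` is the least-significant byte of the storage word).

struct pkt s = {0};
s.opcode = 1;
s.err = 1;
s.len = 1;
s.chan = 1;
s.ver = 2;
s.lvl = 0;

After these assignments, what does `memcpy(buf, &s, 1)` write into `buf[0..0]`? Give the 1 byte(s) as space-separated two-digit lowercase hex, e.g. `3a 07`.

opcode:1 = 1 → 0x1 << 0 → word 0x01
err:1 = 1 → 0x1 << 1 → word 0x03
len:2 = 1 → 0x1 << 2 → word 0x07
chan:1 = 1 → 0x1 << 4 → word 0x17
ver:2 = 2 → 0x2 << 5 → word 0x57
lvl:1 = 0 → 0x0 << 7 → word 0x57
word = 0x57 → little-endian bytes:
  [0]=0x57

57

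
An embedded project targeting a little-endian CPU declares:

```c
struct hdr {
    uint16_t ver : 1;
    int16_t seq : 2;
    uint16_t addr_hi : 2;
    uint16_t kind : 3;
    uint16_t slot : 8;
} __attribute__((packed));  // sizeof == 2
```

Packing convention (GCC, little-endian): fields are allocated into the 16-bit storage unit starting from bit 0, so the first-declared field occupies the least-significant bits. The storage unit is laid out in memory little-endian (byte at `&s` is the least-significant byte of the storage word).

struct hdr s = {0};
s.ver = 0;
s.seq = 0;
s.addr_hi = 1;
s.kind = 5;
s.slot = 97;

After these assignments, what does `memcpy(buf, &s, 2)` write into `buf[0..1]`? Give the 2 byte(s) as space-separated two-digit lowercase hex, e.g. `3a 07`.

a8 61

[0+:1] ver=0 & 0x1 = 0x0; word=0x0000
[1+:2] seq=0 & 0x3 = 0x0; word=0x0000
[3+:2] addr_hi=1 & 0x3 = 0x1; word=0x0008
[5+:3] kind=5 & 0x7 = 0x5; word=0x00a8
[8+:8] slot=97 & 0xff = 0x61; word=0x61a8
word = 0x61a8 → little-endian bytes:
  [0]=0xa8  [1]=0x61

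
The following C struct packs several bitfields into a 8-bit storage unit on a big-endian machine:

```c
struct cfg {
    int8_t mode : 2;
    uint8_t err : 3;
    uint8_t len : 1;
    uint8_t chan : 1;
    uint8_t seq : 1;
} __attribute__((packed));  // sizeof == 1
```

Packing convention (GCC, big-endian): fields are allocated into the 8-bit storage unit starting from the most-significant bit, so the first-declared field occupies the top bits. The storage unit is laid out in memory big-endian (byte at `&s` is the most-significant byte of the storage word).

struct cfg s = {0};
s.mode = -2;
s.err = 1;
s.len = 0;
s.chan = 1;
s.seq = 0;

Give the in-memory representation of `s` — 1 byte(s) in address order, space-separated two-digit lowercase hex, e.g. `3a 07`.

8a

mode (2b) val=-2 bits=0x2 at bit 6: 0x80
err (3b) val=1 bits=0x1 at bit 3: 0x88
len (1b) val=0 bits=0x0 at bit 2: 0x88
chan (1b) val=1 bits=0x1 at bit 1: 0x8a
seq (1b) val=0 bits=0x0 at bit 0: 0x8a
word = 0x8a → big-endian bytes:
  [0]=0x8a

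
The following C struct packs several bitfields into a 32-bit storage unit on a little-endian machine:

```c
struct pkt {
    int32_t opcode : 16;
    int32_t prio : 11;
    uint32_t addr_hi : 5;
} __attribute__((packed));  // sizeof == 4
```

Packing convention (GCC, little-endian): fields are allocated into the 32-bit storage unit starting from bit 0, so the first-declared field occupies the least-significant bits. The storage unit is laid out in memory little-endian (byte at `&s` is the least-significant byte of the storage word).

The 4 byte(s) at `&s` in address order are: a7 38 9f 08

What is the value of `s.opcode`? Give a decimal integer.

14503

[0]=0xa7 [1]=0x38 [2]=0x9f [3]=0x08 (little-endian) → word 0x089f38a7
opcode:16 @ bit 0 → (0x089f38a7>>0)&0xffff = 0x38a7  ←
prio:11 @ bit 16 → (0x089f38a7>>16)&0x7ff = 0x9f
addr_hi:5 @ bit 27 → (0x089f38a7>>27)&0x1f = 0x1
opcode signed 16b, MSB=0: value = 14503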